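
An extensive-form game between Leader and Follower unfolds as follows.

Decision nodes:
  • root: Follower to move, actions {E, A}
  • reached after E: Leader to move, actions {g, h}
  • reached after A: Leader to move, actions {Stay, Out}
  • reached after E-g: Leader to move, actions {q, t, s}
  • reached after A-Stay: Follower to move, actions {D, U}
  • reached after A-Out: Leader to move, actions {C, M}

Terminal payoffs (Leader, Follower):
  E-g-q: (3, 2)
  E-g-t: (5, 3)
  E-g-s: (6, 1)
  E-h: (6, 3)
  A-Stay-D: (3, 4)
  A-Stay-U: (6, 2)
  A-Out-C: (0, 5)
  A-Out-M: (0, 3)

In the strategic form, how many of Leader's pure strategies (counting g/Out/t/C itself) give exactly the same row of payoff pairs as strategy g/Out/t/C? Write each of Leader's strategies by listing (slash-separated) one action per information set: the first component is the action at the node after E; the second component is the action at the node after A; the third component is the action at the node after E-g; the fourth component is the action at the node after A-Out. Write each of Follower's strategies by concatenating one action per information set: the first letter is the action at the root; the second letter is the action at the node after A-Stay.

1

Row for g/Out/t/C (columns ED, EU, AD, AU): (5,3) (5,3) (0,5) (0,5).
Every one of Leader's information sets is on the play path for some reply by Follower when Leader follows g/Out/t/C.
Changing the action at any of them therefore changes at least one column, so only g/Out/t/C itself gives this row.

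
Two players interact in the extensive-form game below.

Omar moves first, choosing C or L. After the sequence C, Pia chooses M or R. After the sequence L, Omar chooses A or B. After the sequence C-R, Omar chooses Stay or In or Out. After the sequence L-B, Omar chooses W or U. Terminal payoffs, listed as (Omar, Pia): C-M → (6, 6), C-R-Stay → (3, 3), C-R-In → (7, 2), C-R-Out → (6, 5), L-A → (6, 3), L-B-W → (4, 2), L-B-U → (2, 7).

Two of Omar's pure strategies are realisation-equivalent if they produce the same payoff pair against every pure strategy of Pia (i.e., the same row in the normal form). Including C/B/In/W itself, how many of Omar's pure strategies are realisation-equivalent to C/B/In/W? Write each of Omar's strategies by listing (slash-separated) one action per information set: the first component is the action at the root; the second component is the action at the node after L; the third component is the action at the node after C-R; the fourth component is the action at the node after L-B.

4

Row for C/B/In/W (columns M, R): (6,6) (7,2).
Under C/B/In/W, Omar's choice at the node after L and at the node after L-B can never be reached regardless of what Pia does, so varying those choices leaves every outcome unchanged.
Holding the reachable choices fixed and varying the unreachable ones freely already gives 2 × 2 = 4 equivalent strategies.
No other strategy reproduces this row, so those 4 are the full class: C/A/In/W, C/A/In/U, C/B/In/W, C/B/In/U.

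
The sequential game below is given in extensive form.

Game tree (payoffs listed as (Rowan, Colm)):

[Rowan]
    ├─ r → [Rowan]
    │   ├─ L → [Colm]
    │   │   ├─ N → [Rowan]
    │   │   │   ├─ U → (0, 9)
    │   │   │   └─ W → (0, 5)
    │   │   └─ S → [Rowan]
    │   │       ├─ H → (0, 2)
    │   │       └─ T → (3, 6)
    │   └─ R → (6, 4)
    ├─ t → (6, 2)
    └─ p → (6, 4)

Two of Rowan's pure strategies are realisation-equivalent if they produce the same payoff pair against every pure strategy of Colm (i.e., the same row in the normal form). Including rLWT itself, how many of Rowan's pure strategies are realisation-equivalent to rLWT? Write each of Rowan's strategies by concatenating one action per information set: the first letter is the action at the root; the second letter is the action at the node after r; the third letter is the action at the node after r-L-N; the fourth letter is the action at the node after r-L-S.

1

Row for rLWT (columns N, S): (0,5) (3,6).
Every one of Rowan's information sets is on the play path for some reply by Colm when Rowan follows rLWT.
Changing the action at any of them therefore changes at least one column, so only rLWT itself gives this row.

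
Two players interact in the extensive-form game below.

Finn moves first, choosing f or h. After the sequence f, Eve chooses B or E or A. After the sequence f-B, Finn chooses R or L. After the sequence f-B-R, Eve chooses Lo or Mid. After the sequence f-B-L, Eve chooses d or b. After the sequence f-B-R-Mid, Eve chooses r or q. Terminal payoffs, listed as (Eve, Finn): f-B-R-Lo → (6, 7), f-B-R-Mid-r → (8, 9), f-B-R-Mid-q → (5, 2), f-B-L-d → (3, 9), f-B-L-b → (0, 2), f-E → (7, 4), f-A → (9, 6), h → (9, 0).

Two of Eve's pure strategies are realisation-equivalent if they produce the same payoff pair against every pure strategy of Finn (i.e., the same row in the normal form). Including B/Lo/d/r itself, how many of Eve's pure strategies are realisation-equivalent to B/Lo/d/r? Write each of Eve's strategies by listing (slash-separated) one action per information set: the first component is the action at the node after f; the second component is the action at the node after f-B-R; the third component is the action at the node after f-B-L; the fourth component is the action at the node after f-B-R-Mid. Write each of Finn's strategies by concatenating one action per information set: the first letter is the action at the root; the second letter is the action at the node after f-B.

Row for B/Lo/d/r (columns fR, fL, hR, hL): (6,7) (3,9) (9,0) (9,0).
Under B/Lo/d/r, Eve's choice at the node after f-B-R-Mid can never be reached regardless of what Finn does, so varying those choices leaves every outcome unchanged.
Holding the reachable choices fixed and varying the unreachable one freely already gives 2 equivalent strategies.
No other strategy reproduces this row, so those 2 are the full class: B/Lo/d/r, B/Lo/d/q.

2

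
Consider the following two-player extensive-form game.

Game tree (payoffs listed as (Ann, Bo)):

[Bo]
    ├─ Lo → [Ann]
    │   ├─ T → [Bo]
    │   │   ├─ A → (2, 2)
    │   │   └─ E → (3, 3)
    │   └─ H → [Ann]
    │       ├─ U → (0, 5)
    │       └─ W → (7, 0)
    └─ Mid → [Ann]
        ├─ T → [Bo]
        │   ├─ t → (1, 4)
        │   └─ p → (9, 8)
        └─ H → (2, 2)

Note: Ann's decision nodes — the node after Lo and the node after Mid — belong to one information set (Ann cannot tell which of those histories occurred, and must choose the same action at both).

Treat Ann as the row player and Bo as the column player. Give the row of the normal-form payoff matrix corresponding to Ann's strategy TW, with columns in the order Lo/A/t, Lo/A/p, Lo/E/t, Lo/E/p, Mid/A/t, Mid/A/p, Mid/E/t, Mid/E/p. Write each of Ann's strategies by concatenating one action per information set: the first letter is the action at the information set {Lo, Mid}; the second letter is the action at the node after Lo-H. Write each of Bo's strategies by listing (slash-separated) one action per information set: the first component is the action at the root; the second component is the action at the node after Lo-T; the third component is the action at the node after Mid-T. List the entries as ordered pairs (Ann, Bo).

vs Lo/A/t: Bo plays Lo → Ann plays T at [Lo] → Bo plays A at [Lo-T] → (2, 2)
vs Lo/A/p: Bo plays Lo → Ann plays T at [Lo] → Bo plays A at [Lo-T] → (2, 2)
vs Lo/E/t: Bo plays Lo → Ann plays T at [Lo] → Bo plays E at [Lo-T] → (3, 3)
vs Lo/E/p: Bo plays Lo → Ann plays T at [Lo] → Bo plays E at [Lo-T] → (3, 3)
vs Mid/A/t: Bo plays Mid → Ann plays T at [Mid] → Bo plays t at [Mid-T] → (1, 4)
vs Mid/A/p: Bo plays Mid → Ann plays T at [Mid] → Bo plays p at [Mid-T] → (9, 8)
vs Mid/E/t: Bo plays Mid → Ann plays T at [Mid] → Bo plays t at [Mid-T] → (1, 4)
vs Mid/E/p: Bo plays Mid → Ann plays T at [Mid] → Bo plays p at [Mid-T] → (9, 8)

(2,2) (2,2) (3,3) (3,3) (1,4) (9,8) (1,4) (9,8)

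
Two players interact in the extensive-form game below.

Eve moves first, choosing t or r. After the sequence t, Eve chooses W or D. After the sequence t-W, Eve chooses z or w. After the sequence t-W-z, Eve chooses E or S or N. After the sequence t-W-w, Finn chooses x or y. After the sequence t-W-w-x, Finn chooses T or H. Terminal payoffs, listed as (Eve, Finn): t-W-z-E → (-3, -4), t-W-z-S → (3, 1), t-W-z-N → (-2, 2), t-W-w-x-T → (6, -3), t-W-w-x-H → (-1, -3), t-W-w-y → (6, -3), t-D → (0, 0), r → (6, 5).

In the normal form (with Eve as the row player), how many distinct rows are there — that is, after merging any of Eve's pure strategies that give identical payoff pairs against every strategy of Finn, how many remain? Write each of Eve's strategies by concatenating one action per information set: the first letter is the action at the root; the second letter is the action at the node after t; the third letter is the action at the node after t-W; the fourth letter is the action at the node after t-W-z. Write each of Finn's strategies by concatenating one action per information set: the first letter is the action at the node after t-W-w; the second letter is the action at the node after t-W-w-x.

Eve has 24 pure strategies: tWzE, tWzS, tWzN, tWwE, tWwS, tWwN, tDzE, tDzS, tDzN, tDwE, tDwS, tDwN, rWzE, rWzS, rWzN, rWwE, rWwS, rWwN, rDzE, rDzS, rDzN, rDwE, rDwS, rDwN. Columns: xT, xH, yT, yH.
{tWzE} → row (-3,-4) (-3,-4) (-3,-4) (-3,-4)
{tWzS} → row (3,1) (3,1) (3,1) (3,1)
{tWzN} → row (-2,2) (-2,2) (-2,2) (-2,2)
{tWwE, tWwS, tWwN} → row (6,-3) (-1,-3) (6,-3) (6,-3)
{tDzE, tDzS, tDzN, tDwE, tDwS, tDwN} → row (0,0) (0,0) (0,0) (0,0)
{rWzE, rWzS, rWzN, rWwE, rWwS, rWwN, rDzE, rDzS, rDzN, rDwE, rDwS, rDwN} → row (6,5) (6,5) (6,5) (6,5)
That's 6 distinct rows out of 24 strategies.

6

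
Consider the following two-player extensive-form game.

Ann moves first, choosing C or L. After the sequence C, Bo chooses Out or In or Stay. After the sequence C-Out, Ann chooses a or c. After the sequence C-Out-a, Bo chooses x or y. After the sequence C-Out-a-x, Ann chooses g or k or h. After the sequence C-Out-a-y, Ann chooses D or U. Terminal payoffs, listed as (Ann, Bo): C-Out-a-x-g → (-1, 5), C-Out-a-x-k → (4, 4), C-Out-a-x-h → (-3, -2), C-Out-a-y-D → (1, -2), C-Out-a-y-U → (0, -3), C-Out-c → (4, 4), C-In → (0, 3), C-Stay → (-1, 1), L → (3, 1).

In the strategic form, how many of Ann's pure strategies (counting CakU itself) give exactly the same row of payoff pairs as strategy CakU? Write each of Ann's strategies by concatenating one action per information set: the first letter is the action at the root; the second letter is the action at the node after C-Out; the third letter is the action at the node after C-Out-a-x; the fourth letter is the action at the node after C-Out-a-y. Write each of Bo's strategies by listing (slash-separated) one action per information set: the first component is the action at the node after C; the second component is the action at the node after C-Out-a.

Row for CakU (columns Out/x, Out/y, In/x, In/y, Stay/x, Stay/y): (4,4) (0,-3) (0,3) (0,3) (-1,1) (-1,1).
Every one of Ann's information sets is on the play path for some reply by Bo when Ann follows CakU.
Changing the action at any of them therefore changes at least one column, so only CakU itself gives this row.

1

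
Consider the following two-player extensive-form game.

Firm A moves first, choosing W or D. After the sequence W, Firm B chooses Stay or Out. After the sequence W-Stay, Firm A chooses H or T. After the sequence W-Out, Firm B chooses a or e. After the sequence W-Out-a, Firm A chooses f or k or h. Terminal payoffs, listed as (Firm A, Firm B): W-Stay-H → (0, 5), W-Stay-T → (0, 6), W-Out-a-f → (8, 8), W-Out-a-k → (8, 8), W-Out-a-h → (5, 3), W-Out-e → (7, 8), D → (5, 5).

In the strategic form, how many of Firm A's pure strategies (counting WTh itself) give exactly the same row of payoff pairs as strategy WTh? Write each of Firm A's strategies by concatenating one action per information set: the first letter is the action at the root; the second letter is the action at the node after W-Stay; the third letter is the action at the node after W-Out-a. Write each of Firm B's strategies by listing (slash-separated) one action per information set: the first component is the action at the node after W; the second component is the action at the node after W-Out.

Row for WTh (columns Stay/a, Stay/e, Out/a, Out/e): (0,6) (0,6) (5,3) (7,8).
Every one of Firm A's information sets is on the play path for some reply by Firm B when Firm A follows WTh.
Changing the action at any of them therefore changes at least one column, so only WTh itself gives this row.

1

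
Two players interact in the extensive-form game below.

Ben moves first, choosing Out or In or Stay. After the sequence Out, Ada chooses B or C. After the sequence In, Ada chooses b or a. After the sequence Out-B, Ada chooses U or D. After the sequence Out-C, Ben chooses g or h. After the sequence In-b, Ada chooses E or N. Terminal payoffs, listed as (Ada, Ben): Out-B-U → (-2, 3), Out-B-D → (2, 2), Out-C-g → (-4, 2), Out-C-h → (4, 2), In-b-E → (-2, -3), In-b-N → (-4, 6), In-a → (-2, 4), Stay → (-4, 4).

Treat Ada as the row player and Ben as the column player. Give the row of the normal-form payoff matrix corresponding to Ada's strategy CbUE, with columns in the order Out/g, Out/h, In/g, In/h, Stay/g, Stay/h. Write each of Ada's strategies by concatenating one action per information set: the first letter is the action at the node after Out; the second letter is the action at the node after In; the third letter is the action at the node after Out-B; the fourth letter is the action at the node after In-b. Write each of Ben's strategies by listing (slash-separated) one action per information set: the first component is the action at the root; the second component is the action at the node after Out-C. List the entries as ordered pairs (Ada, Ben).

(-4,2) (4,2) (-2,-3) (-2,-3) (-4,4) (-4,4)

vs Out/g: Ben plays Out → Ada plays C at [Out] → Ben plays g at [Out-C] → (-4, 2)
vs Out/h: Ben plays Out → Ada plays C at [Out] → Ben plays h at [Out-C] → (4, 2)
vs In/g: Ben plays In → Ada plays b at [In] → Ada plays E at [In-b] → (-2, -3)
vs In/h: Ben plays In → Ada plays b at [In] → Ada plays E at [In-b] → (-2, -3)
vs Stay/g: Ben plays Stay → (-4, 4)
vs Stay/h: Ben plays Stay → (-4, 4)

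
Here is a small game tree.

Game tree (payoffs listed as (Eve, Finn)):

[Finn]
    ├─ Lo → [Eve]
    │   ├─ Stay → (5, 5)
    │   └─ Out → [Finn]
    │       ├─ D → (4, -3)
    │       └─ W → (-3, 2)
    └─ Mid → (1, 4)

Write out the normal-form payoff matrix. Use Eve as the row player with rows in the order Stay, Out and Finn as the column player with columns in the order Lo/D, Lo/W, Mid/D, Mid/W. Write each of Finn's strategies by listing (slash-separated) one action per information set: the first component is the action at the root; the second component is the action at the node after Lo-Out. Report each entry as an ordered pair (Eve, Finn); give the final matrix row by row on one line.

         Lo/D     Lo/W    Mid/D    Mid/W
Stay    (5,5)    (5,5)    (1,4)    (1,4)
 Out   (4,-3)   (-3,2)    (1,4)    (1,4)

Stay: (5,5) (5,5) (1,4) (1,4) | Out: (4,-3) (-3,2) (1,4) (1,4)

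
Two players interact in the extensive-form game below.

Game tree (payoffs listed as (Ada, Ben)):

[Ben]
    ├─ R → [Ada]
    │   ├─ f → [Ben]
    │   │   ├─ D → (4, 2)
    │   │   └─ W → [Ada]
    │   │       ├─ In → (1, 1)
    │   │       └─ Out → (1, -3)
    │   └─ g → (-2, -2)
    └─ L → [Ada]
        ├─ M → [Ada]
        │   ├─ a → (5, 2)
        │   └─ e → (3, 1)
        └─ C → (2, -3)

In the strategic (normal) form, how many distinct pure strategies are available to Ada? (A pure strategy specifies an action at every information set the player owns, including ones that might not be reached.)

16

Ada owns the node after R with actions {f, g} — two choices.
Ada owns the node after L with actions {M, C} — two choices.
Ada owns the node after L-M with actions {a, e} — two choices.
Ada owns the node after R-f-W with actions {In, Out} — two choices.
A pure strategy fixes one action at each information set independently, so the count is the product 2 × 2 × 2 × 2 = 16.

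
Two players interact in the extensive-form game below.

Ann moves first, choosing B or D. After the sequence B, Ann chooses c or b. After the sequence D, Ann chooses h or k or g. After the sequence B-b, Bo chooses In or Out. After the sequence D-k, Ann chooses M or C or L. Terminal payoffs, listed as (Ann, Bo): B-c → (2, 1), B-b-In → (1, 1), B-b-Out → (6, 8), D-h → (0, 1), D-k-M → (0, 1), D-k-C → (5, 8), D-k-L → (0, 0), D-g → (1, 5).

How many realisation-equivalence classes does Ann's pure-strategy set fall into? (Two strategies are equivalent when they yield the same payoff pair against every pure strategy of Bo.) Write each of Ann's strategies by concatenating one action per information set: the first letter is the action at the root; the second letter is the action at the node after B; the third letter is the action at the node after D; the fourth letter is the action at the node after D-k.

Ann has 36 pure strategies: BchM, BchC, BchL, BckM, BckC, BckL, BcgM, BcgC, BcgL, BbhM, BbhC, BbhL, BbkM, BbkC, BbkL, BbgM, BbgC, BbgL, DchM, DchC, DchL, DckM, DckC, DckL, DcgM, DcgC, DcgL, DbhM, DbhC, DbhL, DbkM, DbkC, DbkL, DbgM, DbgC, DbgL. Columns: In, Out.
{BchM, BchC, BchL, BckM, BckC, BckL, BcgM, BcgC, BcgL} → row (2,1) (2,1)
{BbhM, BbhC, BbhL, BbkM, BbkC, BbkL, BbgM, BbgC, BbgL} → row (1,1) (6,8)
{DchM, DchC, DchL, DckM, DbhM, DbhC, DbhL, DbkM} → row (0,1) (0,1)
{DckC, DbkC} → row (5,8) (5,8)
{DckL, DbkL} → row (0,0) (0,0)
{DcgM, DcgC, DcgL, DbgM, DbgC, DbgL} → row (1,5) (1,5)
That's 6 distinct rows out of 36 strategies.

6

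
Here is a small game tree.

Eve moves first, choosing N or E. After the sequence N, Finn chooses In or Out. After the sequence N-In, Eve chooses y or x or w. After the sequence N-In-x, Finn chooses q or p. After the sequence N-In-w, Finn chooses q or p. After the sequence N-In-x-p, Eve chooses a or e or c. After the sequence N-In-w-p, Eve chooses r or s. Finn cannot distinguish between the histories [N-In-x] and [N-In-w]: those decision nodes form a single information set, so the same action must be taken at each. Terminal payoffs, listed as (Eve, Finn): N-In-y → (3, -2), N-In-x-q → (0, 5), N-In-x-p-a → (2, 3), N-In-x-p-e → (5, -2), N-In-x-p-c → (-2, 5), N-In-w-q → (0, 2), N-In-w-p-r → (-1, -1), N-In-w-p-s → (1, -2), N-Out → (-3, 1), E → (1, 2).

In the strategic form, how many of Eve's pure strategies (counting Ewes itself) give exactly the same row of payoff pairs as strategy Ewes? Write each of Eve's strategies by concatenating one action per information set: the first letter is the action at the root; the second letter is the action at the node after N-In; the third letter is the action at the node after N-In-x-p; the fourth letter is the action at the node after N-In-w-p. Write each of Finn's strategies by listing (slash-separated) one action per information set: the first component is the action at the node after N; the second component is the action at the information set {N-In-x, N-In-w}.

Row for Ewes (columns In/q, In/p, Out/q, Out/p): (1,2) (1,2) (1,2) (1,2).
Under Ewes, Eve's choice at the node after N-In and at the node after N-In-x-p and at the node after N-In-w-p can never be reached regardless of what Finn does, so varying those choices leaves every outcome unchanged.
Holding the reachable choices fixed and varying the unreachable ones freely already gives 3 × 3 × 2 = 18 equivalent strategies.
No other strategy reproduces this row, so those 18 are the full class: Eyar, Eyas, Eyer, Eyes, Eycr, Eycs, Exar, Exas, Exer, Exes, Excr, Excs, Ewar, Ewas, Ewer, Ewes, Ewcr, Ewcs.

18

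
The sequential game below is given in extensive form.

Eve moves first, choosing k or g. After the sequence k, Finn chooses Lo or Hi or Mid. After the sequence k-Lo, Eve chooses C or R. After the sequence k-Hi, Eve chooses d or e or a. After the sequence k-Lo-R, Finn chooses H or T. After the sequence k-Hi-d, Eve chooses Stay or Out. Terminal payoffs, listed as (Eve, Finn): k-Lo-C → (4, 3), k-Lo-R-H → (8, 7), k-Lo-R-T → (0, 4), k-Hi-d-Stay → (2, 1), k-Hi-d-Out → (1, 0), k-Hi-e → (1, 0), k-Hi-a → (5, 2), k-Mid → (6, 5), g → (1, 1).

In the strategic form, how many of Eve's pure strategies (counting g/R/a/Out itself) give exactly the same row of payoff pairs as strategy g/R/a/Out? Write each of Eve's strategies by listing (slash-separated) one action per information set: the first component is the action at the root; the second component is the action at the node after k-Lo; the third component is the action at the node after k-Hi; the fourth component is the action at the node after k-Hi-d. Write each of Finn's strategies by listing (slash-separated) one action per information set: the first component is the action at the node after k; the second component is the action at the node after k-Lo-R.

Row for g/R/a/Out (columns Lo/H, Lo/T, Hi/H, Hi/T, Mid/H, Mid/T): (1,1) (1,1) (1,1) (1,1) (1,1) (1,1).
Under g/R/a/Out, Eve's choice at the node after k-Lo and at the node after k-Hi and at the node after k-Hi-d can never be reached regardless of what Finn does, so varying those choices leaves every outcome unchanged.
Holding the reachable choices fixed and varying the unreachable ones freely already gives 2 × 3 × 2 = 12 equivalent strategies.
No other strategy reproduces this row, so those 12 are the full class: g/C/d/Stay, g/C/d/Out, g/C/e/Stay, g/C/e/Out, g/C/a/Stay, g/C/a/Out, g/R/d/Stay, g/R/d/Out, g/R/e/Stay, g/R/e/Out, g/R/a/Stay, g/R/a/Out.

12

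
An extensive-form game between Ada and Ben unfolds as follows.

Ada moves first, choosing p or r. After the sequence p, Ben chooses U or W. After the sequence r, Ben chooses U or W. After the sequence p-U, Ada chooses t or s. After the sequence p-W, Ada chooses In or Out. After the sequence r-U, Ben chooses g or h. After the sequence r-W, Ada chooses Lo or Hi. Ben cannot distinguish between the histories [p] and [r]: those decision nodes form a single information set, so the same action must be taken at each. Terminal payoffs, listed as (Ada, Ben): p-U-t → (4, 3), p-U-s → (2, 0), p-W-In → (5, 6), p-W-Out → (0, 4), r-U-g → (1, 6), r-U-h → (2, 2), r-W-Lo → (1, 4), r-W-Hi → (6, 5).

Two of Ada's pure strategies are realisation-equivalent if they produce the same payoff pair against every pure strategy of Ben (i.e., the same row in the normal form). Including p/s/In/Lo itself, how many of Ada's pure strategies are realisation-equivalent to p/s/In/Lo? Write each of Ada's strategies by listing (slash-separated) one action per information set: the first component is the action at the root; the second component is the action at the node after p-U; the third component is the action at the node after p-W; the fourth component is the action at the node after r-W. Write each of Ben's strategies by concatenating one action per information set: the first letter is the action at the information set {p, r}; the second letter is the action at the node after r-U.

2

Row for p/s/In/Lo (columns Ug, Uh, Wg, Wh): (2,0) (2,0) (5,6) (5,6).
Under p/s/In/Lo, Ada's choice at the node after r-W can never be reached regardless of what Ben does, so varying those choices leaves every outcome unchanged.
Holding the reachable choices fixed and varying the unreachable one freely already gives 2 equivalent strategies.
No other strategy reproduces this row, so those 2 are the full class: p/s/In/Lo, p/s/In/Hi.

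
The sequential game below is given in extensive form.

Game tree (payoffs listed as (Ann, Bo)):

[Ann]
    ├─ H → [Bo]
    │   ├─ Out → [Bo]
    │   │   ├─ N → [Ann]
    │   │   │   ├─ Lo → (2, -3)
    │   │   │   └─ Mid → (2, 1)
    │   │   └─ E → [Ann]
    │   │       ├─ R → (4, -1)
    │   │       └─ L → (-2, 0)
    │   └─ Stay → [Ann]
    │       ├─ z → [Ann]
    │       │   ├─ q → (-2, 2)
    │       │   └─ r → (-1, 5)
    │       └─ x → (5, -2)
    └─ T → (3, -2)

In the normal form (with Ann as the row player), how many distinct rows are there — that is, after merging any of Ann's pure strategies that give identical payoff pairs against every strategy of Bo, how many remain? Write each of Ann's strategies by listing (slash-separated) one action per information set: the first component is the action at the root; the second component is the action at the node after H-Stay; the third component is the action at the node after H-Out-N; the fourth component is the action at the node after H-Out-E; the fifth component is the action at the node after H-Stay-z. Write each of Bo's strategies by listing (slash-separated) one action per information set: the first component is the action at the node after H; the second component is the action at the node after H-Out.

13

Ann has 32 pure strategies: H/z/Lo/R/q, H/z/Lo/R/r, H/z/Lo/L/q, H/z/Lo/L/r, H/z/Mid/R/q, H/z/Mid/R/r, H/z/Mid/L/q, H/z/Mid/L/r, H/x/Lo/R/q, H/x/Lo/R/r, H/x/Lo/L/q, H/x/Lo/L/r, H/x/Mid/R/q, H/x/Mid/R/r, H/x/Mid/L/q, H/x/Mid/L/r, T/z/Lo/R/q, T/z/Lo/R/r, T/z/Lo/L/q, T/z/Lo/L/r, T/z/Mid/R/q, T/z/Mid/R/r, T/z/Mid/L/q, T/z/Mid/L/r, T/x/Lo/R/q, T/x/Lo/R/r, T/x/Lo/L/q, T/x/Lo/L/r, T/x/Mid/R/q, T/x/Mid/R/r, T/x/Mid/L/q, T/x/Mid/L/r. Columns: Out/N, Out/E, Stay/N, Stay/E.
{H/z/Lo/R/q} → row (2,-3) (4,-1) (-2,2) (-2,2)
{H/z/Lo/R/r} → row (2,-3) (4,-1) (-1,5) (-1,5)
{H/z/Lo/L/q} → row (2,-3) (-2,0) (-2,2) (-2,2)
{H/z/Lo/L/r} → row (2,-3) (-2,0) (-1,5) (-1,5)
{H/z/Mid/R/q} → row (2,1) (4,-1) (-2,2) (-2,2)
{H/z/Mid/R/r} → row (2,1) (4,-1) (-1,5) (-1,5)
{H/z/Mid/L/q} → row (2,1) (-2,0) (-2,2) (-2,2)
{H/z/Mid/L/r} → row (2,1) (-2,0) (-1,5) (-1,5)
{H/x/Lo/R/q, H/x/Lo/R/r} → row (2,-3) (4,-1) (5,-2) (5,-2)
{H/x/Lo/L/q, H/x/Lo/L/r} → row (2,-3) (-2,0) (5,-2) (5,-2)
{H/x/Mid/R/q, H/x/Mid/R/r} → row (2,1) (4,-1) (5,-2) (5,-2)
{H/x/Mid/L/q, H/x/Mid/L/r} → row (2,1) (-2,0) (5,-2) (5,-2)
{T/z/Lo/R/q, T/z/Lo/R/r, T/z/Lo/L/q, T/z/Lo/L/r, T/z/Mid/R/q, T/z/Mid/R/r, T/z/Mid/L/q, T/z/Mid/L/r, T/x/Lo/R/q, T/x/Lo/R/r, T/x/Lo/L/q, T/x/Lo/L/r, T/x/Mid/R/q, T/x/Mid/R/r, T/x/Mid/L/q, T/x/Mid/L/r} → row (3,-2) (3,-2) (3,-2) (3,-2)
That's 13 distinct rows out of 32 strategies.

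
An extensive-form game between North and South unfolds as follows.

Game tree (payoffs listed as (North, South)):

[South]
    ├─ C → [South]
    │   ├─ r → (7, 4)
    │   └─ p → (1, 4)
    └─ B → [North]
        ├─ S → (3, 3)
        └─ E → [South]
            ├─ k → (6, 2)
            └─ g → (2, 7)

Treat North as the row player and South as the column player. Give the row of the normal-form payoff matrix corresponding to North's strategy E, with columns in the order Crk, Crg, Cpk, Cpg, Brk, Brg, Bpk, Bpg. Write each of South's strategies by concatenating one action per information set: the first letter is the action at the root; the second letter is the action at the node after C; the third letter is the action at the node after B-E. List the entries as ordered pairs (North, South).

vs Crk: South plays C → South plays r at [C] → (7, 4)
vs Crg: South plays C → South plays r at [C] → (7, 4)
vs Cpk: South plays C → South plays p at [C] → (1, 4)
vs Cpg: South plays C → South plays p at [C] → (1, 4)
vs Brk: South plays B → North plays E at [B] → South plays k at [B-E] → (6, 2)
vs Brg: South plays B → North plays E at [B] → South plays g at [B-E] → (2, 7)
vs Bpk: South plays B → North plays E at [B] → South plays k at [B-E] → (6, 2)
vs Bpg: South plays B → North plays E at [B] → South plays g at [B-E] → (2, 7)

(7,4) (7,4) (1,4) (1,4) (6,2) (2,7) (6,2) (2,7)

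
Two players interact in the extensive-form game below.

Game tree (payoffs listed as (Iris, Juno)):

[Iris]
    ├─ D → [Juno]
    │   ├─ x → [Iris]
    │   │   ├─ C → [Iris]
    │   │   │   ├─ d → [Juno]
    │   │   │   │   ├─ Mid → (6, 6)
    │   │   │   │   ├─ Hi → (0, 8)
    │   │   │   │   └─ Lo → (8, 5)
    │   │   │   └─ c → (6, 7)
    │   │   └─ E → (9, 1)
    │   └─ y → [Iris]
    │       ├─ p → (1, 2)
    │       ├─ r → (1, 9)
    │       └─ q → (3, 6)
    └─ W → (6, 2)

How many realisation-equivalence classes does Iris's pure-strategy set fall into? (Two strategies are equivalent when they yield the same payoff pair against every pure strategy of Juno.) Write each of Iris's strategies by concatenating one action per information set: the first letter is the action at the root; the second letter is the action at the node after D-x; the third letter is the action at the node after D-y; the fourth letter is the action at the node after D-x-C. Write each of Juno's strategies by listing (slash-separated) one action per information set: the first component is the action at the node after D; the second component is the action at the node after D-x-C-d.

10

Iris has 24 pure strategies: DCpd, DCpc, DCrd, DCrc, DCqd, DCqc, DEpd, DEpc, DErd, DErc, DEqd, DEqc, WCpd, WCpc, WCrd, WCrc, WCqd, WCqc, WEpd, WEpc, WErd, WErc, WEqd, WEqc. Columns: x/Mid, x/Hi, x/Lo, y/Mid, y/Hi, y/Lo.
{DCpd} → row (6,6) (0,8) (8,5) (1,2) (1,2) (1,2)
{DCpc} → row (6,7) (6,7) (6,7) (1,2) (1,2) (1,2)
{DCrd} → row (6,6) (0,8) (8,5) (1,9) (1,9) (1,9)
{DCrc} → row (6,7) (6,7) (6,7) (1,9) (1,9) (1,9)
{DCqd} → row (6,6) (0,8) (8,5) (3,6) (3,6) (3,6)
{DCqc} → row (6,7) (6,7) (6,7) (3,6) (3,6) (3,6)
{DEpd, DEpc} → row (9,1) (9,1) (9,1) (1,2) (1,2) (1,2)
{DErd, DErc} → row (9,1) (9,1) (9,1) (1,9) (1,9) (1,9)
{DEqd, DEqc} → row (9,1) (9,1) (9,1) (3,6) (3,6) (3,6)
{WCpd, WCpc, WCrd, WCrc, WCqd, WCqc, WEpd, WEpc, WErd, WErc, WEqd, WEqc} → row (6,2) (6,2) (6,2) (6,2) (6,2) (6,2)
That's 10 distinct rows out of 24 strategies.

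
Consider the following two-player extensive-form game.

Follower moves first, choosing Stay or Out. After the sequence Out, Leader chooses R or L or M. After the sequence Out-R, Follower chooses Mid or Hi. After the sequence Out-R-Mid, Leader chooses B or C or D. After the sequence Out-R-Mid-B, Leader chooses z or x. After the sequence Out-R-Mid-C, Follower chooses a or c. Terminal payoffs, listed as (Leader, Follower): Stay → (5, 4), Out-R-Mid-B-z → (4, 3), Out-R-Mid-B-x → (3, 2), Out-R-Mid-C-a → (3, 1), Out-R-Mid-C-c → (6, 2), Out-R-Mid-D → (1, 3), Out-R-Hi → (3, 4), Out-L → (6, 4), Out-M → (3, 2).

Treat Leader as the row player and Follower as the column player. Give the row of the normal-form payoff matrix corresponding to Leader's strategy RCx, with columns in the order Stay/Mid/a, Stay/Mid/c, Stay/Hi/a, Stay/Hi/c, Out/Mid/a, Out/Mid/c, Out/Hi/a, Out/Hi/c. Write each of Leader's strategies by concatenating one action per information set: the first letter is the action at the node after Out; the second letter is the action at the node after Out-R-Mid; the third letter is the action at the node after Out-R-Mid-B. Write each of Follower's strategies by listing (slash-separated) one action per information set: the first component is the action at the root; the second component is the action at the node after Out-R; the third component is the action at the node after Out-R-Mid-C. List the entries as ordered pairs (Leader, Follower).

vs Stay/Mid/a: Follower plays Stay → (5, 4)
vs Stay/Mid/c: Follower plays Stay → (5, 4)
vs Stay/Hi/a: Follower plays Stay → (5, 4)
vs Stay/Hi/c: Follower plays Stay → (5, 4)
vs Out/Mid/a: Follower plays Out → Leader plays R at [Out] → Follower plays Mid at [Out-R] → Leader plays C at [Out-R-Mid] → Follower plays a at [Out-R-Mid-C] → (3, 1)
vs Out/Mid/c: Follower plays Out → Leader plays R at [Out] → Follower plays Mid at [Out-R] → Leader plays C at [Out-R-Mid] → Follower plays c at [Out-R-Mid-C] → (6, 2)
vs Out/Hi/a: Follower plays Out → Leader plays R at [Out] → Follower plays Hi at [Out-R] → (3, 4)
vs Out/Hi/c: Follower plays Out → Leader plays R at [Out] → Follower plays Hi at [Out-R] → (3, 4)

(5,4) (5,4) (5,4) (5,4) (3,1) (6,2) (3,4) (3,4)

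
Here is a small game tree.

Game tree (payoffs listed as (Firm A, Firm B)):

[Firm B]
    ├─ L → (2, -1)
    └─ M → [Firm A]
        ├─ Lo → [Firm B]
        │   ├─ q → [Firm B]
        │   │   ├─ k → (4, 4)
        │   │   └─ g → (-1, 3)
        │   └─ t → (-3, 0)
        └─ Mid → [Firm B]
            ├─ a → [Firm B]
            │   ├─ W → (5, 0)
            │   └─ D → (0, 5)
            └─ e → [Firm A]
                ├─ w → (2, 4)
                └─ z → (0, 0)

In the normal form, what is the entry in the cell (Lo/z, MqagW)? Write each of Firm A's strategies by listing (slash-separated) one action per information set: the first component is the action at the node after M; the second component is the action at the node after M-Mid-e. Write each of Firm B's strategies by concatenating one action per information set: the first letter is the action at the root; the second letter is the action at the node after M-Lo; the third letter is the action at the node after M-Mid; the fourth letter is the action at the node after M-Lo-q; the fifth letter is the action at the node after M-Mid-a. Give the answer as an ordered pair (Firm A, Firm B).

(-1, 3)

Trace the play path from the root:
  Firm B plays M
  Firm A plays Lo at [M]
  Firm B plays q at [M-Lo]
  Firm B plays g at [M-Lo-q]
→ terminal payoff (-1, 3).
(Firm A's choice at the node after M-Mid-e is never reached on this path, so it doesn't affect the outcome.)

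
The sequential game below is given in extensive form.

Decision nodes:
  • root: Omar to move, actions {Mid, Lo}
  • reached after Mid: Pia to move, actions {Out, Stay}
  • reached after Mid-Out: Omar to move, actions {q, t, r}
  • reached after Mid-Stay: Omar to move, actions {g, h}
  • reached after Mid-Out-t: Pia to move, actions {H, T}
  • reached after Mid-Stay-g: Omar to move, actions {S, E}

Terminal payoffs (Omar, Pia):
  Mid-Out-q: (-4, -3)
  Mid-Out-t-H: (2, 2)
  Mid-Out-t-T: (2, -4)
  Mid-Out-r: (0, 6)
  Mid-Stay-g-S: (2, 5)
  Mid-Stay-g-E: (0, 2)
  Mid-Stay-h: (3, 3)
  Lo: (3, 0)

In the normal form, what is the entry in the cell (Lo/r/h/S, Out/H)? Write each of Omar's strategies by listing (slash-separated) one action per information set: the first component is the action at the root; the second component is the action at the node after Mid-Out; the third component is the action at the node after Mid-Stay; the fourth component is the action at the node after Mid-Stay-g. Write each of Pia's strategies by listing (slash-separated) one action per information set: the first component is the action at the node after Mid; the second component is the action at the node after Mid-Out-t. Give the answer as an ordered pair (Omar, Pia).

(3, 0)

Trace the play path from the root:
  Omar plays Lo
→ terminal payoff (3, 0).
(Omar's choice at the node after Mid-Out is never reached on this path, so it doesn't affect the outcome.)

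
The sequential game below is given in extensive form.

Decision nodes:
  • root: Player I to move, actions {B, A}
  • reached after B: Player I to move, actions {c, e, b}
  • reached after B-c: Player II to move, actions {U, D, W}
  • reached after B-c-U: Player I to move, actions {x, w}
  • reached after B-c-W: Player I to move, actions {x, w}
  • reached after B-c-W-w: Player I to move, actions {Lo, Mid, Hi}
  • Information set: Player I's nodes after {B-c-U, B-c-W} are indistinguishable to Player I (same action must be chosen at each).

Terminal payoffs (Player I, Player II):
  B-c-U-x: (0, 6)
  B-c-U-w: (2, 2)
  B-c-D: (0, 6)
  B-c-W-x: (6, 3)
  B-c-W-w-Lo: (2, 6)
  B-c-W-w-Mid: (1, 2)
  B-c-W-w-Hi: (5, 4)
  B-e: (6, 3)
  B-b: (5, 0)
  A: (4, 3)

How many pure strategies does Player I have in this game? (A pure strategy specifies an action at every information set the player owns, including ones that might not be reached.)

36

Player I owns the root with actions {B, A} — two choices.
Player I owns the node after B with actions {c, e, b} — three choices.
Player I owns the information set {B-c-U, B-c-W} with actions {x, w} — two choices.
Player I owns the node after B-c-W-w with actions {Lo, Mid, Hi} — three choices.
A pure strategy fixes one action at each information set independently, so the count is the product 2 × 3 × 2 × 3 = 36.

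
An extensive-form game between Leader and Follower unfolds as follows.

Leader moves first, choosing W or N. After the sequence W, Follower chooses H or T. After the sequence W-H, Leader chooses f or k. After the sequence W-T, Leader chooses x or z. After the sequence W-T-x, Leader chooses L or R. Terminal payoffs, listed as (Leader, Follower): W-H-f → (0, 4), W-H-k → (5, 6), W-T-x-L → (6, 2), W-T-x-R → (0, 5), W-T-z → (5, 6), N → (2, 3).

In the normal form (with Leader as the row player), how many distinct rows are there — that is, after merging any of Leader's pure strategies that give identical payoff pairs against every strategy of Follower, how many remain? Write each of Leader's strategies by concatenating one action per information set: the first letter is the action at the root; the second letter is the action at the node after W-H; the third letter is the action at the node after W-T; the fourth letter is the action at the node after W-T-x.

Leader has 16 pure strategies: WfxL, WfxR, WfzL, WfzR, WkxL, WkxR, WkzL, WkzR, NfxL, NfxR, NfzL, NfzR, NkxL, NkxR, NkzL, NkzR. Columns: H, T.
{WfxL} → row (0,4) (6,2)
{WfxR} → row (0,4) (0,5)
{WfzL, WfzR} → row (0,4) (5,6)
{WkxL} → row (5,6) (6,2)
{WkxR} → row (5,6) (0,5)
{WkzL, WkzR} → row (5,6) (5,6)
{NfxL, NfxR, NfzL, NfzR, NkxL, NkxR, NkzL, NkzR} → row (2,3) (2,3)
That's 7 distinct rows out of 16 strategies.

7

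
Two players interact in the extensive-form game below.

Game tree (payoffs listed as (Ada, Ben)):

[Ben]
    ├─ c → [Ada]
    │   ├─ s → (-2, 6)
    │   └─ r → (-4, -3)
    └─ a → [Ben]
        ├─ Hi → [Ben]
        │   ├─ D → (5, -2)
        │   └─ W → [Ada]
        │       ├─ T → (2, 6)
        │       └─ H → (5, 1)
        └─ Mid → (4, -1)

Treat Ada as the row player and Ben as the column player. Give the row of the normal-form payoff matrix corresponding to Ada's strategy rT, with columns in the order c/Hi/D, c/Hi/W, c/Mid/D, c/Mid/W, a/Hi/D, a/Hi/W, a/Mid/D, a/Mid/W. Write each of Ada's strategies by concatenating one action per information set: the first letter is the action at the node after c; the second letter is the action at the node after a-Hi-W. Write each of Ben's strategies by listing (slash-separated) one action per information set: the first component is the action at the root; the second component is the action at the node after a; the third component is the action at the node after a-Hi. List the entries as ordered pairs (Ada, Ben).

vs c/Hi/D: Ben plays c → Ada plays r at [c] → (-4, -3)
vs c/Hi/W: Ben plays c → Ada plays r at [c] → (-4, -3)
vs c/Mid/D: Ben plays c → Ada plays r at [c] → (-4, -3)
vs c/Mid/W: Ben plays c → Ada plays r at [c] → (-4, -3)
vs a/Hi/D: Ben plays a → Ben plays Hi at [a] → Ben plays D at [a-Hi] → (5, -2)
vs a/Hi/W: Ben plays a → Ben plays Hi at [a] → Ben plays W at [a-Hi] → Ada plays T at [a-Hi-W] → (2, 6)
vs a/Mid/D: Ben plays a → Ben plays Mid at [a] → (4, -1)
vs a/Mid/W: Ben plays a → Ben plays Mid at [a] → (4, -1)

(-4,-3) (-4,-3) (-4,-3) (-4,-3) (5,-2) (2,6) (4,-1) (4,-1)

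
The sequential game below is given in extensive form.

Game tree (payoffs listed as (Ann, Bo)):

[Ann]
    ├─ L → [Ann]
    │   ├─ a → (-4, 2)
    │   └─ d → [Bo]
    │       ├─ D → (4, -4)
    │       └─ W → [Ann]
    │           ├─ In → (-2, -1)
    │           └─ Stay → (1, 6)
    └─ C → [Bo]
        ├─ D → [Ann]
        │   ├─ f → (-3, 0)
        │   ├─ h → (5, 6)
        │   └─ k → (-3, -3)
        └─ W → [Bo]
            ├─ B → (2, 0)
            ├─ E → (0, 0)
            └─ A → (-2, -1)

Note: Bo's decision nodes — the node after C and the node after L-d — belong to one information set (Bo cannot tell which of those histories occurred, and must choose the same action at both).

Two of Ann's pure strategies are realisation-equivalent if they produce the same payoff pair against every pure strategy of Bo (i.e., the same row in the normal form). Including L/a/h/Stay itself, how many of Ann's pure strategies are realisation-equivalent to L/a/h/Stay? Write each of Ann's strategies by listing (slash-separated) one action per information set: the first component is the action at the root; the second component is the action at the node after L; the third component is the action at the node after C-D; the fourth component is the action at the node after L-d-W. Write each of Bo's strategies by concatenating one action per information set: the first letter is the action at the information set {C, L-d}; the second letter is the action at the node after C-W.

6

Row for L/a/h/Stay (columns DB, DE, DA, WB, WE, WA): (-4,2) (-4,2) (-4,2) (-4,2) (-4,2) (-4,2).
Under L/a/h/Stay, Ann's choice at the node after C-D and at the node after L-d-W can never be reached regardless of what Bo does, so varying those choices leaves every outcome unchanged.
Holding the reachable choices fixed and varying the unreachable ones freely already gives 3 × 2 = 6 equivalent strategies.
No other strategy reproduces this row, so those 6 are the full class: L/a/f/In, L/a/f/Stay, L/a/h/In, L/a/h/Stay, L/a/k/In, L/a/k/Stay.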